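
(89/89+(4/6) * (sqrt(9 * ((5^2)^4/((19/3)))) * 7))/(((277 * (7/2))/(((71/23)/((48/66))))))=781/178388+488125 * sqrt(57)/242098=15.23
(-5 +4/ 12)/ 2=-7/ 3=-2.33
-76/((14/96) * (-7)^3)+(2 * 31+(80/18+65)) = 2873215/21609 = 132.96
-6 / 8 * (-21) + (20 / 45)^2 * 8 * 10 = 10223 / 324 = 31.55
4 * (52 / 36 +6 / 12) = 70 / 9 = 7.78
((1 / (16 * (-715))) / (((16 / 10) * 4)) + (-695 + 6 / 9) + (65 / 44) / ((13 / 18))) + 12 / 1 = -149423875 / 219648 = -680.29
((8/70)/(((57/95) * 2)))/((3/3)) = 2/21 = 0.10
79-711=-632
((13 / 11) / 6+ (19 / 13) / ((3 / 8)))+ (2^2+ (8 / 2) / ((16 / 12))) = 3173 / 286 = 11.09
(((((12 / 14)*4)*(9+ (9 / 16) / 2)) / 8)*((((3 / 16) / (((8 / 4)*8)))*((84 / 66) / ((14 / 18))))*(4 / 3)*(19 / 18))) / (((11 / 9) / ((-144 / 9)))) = -13851 / 9856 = -1.41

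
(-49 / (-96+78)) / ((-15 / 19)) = -931 / 270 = -3.45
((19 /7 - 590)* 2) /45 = -8222 /315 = -26.10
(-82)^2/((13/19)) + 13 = 127925/13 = 9840.38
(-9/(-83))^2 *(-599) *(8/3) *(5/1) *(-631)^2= -257578314120/6889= -37389797.38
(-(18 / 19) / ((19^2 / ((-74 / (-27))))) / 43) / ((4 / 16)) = -592 / 884811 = -0.00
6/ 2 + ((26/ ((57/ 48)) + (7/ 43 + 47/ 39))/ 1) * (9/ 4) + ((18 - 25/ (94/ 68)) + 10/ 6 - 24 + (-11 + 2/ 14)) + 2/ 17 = 7906468393/ 356419518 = 22.18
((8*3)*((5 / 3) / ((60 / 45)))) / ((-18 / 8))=-40 / 3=-13.33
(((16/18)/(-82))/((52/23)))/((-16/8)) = 23/9594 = 0.00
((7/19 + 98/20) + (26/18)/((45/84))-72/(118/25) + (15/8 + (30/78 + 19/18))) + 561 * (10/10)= 8766937597/15738840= 557.03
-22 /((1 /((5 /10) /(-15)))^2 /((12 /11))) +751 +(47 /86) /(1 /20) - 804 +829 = 2537764 /3225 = 786.90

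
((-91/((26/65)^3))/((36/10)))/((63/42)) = -56875/216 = -263.31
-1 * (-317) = 317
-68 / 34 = -2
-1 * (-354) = 354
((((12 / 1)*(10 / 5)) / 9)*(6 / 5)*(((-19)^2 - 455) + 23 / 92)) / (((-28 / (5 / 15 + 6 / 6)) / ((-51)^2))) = 260100 / 7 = 37157.14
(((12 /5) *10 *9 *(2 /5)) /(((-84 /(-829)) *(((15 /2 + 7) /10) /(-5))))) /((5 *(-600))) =4974 /5075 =0.98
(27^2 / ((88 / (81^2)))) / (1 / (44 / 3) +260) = 4782969 / 22886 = 208.99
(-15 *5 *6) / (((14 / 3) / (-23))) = 15525 / 7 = 2217.86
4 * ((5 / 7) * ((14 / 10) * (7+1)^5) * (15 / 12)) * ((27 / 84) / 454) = 184320 / 1589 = 116.00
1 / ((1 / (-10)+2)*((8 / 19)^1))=5 / 4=1.25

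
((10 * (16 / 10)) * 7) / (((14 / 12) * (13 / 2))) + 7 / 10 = 2011 / 130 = 15.47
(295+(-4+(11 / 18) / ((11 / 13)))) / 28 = 5251 / 504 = 10.42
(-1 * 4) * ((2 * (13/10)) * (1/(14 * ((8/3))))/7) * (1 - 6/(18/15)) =39/245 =0.16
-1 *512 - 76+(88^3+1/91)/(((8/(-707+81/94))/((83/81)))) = -341656172416619/5542992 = -61637500.54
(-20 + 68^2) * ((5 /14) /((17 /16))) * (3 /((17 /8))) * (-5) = -22099200 /2023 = -10923.97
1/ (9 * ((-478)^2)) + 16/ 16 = 1.00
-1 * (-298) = 298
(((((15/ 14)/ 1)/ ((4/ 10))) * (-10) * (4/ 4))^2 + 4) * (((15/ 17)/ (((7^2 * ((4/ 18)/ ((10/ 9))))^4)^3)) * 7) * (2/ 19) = 517855224609375/ 866330328302921325921322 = 0.00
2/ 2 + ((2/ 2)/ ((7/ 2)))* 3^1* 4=31/ 7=4.43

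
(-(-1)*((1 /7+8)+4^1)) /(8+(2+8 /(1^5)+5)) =85 /161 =0.53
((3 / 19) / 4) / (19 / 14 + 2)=21 / 1786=0.01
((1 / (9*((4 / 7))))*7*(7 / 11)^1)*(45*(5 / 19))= 8575 / 836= 10.26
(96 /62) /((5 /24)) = 1152 /155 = 7.43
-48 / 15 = -16 / 5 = -3.20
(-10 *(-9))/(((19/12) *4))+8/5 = 1502/95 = 15.81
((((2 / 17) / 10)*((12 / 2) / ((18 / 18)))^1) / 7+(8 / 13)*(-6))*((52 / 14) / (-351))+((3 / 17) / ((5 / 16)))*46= 12677452 / 487305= 26.02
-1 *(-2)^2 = -4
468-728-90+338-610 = -622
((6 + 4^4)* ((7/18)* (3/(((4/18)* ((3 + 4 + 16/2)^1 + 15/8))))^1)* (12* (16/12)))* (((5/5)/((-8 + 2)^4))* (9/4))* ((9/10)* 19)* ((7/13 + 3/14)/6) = 340993/70200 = 4.86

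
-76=-76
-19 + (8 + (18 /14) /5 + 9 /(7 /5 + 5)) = -10457 /1120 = -9.34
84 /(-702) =-14 /117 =-0.12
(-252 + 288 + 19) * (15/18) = 275/6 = 45.83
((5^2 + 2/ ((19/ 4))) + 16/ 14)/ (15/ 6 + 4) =4.09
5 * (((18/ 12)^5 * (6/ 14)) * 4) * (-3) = -10935/ 56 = -195.27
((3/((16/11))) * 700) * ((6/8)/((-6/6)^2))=17325/16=1082.81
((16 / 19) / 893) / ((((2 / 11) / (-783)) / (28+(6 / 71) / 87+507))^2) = 428148793211316804 / 85530647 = 5005793925.67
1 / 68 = 0.01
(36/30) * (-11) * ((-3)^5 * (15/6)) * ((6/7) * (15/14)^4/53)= 1217885625/7126168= 170.90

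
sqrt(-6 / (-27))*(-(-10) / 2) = 5*sqrt(2) / 3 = 2.36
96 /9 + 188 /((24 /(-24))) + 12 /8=-1055 /6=-175.83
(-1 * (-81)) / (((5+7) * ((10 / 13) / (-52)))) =-4563 / 10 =-456.30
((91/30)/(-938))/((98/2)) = -13/196980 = -0.00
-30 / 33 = -10 / 11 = -0.91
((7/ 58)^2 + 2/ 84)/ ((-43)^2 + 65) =2711/ 135212616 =0.00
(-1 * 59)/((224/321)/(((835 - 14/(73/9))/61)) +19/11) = -12672444741/381968263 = -33.18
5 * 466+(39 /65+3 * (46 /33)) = 128413 /55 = 2334.78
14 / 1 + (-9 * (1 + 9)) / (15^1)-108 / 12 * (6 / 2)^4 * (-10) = 7298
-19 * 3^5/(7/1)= -4617/7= -659.57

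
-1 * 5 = -5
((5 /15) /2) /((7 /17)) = 17 /42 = 0.40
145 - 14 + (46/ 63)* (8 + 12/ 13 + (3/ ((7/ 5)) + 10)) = 93245/ 637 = 146.38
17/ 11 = 1.55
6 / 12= 1 / 2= 0.50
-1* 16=-16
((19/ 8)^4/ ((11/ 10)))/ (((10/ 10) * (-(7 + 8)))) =-130321/ 67584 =-1.93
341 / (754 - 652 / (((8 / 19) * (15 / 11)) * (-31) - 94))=3983903 / 8877116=0.45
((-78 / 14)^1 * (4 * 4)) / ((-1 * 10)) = 312 / 35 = 8.91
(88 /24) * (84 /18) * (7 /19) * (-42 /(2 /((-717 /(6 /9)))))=142381.11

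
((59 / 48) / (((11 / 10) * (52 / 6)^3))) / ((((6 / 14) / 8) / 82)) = 253995 / 96668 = 2.63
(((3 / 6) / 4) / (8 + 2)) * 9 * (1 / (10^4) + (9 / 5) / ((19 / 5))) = 810171 / 15200000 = 0.05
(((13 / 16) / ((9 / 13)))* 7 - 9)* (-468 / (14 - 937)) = -0.40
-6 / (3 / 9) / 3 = -6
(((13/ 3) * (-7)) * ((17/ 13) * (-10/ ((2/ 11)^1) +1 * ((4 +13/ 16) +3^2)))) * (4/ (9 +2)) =78421/ 132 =594.10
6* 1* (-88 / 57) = -176 / 19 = -9.26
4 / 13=0.31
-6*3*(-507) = 9126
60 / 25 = 12 / 5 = 2.40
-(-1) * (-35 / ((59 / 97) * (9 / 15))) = -16975 / 177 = -95.90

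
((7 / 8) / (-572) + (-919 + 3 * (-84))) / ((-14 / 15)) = 80377545 / 64064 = 1254.64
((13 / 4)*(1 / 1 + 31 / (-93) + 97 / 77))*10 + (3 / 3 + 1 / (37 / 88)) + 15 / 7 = 1164605 / 17094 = 68.13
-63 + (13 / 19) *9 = -1080 / 19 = -56.84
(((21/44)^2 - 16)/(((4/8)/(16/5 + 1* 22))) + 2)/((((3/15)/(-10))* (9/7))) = 67160275/2178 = 30835.76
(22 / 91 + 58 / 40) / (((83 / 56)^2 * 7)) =49264 / 447785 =0.11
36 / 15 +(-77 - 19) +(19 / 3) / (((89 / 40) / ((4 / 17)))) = -2109052 / 22695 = -92.93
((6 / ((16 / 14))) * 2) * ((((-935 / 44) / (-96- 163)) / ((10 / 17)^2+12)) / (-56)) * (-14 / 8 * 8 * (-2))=-73695 / 2112256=-0.03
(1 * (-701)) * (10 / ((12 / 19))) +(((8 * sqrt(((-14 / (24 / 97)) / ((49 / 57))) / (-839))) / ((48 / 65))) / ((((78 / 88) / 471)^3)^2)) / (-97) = -135838846923743344071680 * sqrt(10823939) / 634555702599 - 66595 / 6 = -704282509521073.73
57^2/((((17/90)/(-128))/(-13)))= 486570240/17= 28621778.82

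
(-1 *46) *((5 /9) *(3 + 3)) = -460 /3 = -153.33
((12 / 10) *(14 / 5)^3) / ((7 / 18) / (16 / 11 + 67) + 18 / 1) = 223153056 / 152530625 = 1.46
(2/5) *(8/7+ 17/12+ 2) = 383/210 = 1.82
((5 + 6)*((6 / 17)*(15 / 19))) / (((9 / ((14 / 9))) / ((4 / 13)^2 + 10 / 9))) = 2824360 / 4421547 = 0.64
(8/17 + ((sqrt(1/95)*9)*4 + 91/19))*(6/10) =108*sqrt(95)/475 + 5097/1615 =5.37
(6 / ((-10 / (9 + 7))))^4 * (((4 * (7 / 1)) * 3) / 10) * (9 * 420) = 168552824832 / 625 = 269684519.73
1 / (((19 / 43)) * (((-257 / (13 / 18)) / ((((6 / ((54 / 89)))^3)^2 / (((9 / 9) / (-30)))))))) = 1389062708235995 / 7785079209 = 178426.28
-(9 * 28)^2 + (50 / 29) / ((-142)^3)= -2636538496729 / 41517676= -63504.00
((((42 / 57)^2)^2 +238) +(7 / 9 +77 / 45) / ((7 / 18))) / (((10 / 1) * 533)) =79722171 / 1736527325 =0.05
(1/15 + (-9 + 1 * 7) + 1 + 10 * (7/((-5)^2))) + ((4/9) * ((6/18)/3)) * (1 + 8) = 104/45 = 2.31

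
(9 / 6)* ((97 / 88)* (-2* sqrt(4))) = -291 / 44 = -6.61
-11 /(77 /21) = -3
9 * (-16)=-144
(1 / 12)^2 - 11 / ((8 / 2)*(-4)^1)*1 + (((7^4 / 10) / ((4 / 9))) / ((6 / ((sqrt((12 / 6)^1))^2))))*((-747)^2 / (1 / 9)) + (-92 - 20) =325566404917 / 360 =904351124.77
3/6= 1/2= 0.50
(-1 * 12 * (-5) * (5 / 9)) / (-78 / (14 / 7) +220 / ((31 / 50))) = 3100 / 29373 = 0.11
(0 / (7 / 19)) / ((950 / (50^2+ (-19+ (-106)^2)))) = 0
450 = 450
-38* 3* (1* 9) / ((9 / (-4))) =456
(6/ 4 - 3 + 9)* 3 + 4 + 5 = 63/ 2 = 31.50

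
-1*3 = -3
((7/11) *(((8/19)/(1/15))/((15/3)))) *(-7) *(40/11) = -47040/2299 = -20.46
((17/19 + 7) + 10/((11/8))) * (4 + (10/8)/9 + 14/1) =1035005/3762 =275.12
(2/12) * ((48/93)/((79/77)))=616/7347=0.08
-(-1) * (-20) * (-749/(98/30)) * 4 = 128400/7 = 18342.86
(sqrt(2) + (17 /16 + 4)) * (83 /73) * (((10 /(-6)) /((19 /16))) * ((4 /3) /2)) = -7470 /1387 - 13280 * sqrt(2) /12483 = -6.89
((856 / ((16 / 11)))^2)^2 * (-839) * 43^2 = -2977177467144083951 / 16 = -186073591696505246.94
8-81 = -73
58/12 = 29/6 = 4.83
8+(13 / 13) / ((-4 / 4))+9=16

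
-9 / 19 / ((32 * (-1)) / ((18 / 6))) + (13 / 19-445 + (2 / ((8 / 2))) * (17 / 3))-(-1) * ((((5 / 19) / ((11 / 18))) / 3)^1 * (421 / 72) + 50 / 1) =-7836973 / 20064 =-390.60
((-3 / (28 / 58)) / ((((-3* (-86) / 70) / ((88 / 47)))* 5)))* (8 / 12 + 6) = -25520 / 6063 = -4.21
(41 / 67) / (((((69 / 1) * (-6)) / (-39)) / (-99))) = -17589 / 3082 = -5.71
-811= -811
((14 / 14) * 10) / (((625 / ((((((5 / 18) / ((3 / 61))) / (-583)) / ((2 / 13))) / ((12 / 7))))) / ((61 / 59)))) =-338611 / 557231400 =-0.00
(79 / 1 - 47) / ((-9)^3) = -32 / 729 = -0.04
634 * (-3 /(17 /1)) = -1902 /17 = -111.88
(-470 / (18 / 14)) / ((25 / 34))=-22372 / 45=-497.16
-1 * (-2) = 2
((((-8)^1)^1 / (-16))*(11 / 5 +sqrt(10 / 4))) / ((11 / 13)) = 13*sqrt(10) / 44 +13 / 10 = 2.23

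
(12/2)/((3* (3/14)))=28/3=9.33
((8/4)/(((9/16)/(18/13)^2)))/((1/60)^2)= 4147200/169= 24539.64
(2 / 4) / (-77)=-1 / 154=-0.01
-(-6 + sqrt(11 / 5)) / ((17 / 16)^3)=3.77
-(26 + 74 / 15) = -464 / 15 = -30.93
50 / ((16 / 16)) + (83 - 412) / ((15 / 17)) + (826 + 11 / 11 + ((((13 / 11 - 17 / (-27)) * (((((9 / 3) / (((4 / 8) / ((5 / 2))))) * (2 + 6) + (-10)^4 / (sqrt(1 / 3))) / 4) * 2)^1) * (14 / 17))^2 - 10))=11346204800000 * sqrt(3) / 8497467 + 7091739380552468 / 42487335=169226909.54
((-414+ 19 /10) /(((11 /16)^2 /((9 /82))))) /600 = -98904 /620125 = -0.16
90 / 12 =15 / 2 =7.50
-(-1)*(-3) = -3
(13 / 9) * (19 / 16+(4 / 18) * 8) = 5551 / 1296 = 4.28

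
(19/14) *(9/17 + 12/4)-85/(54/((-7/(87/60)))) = 1154360/93177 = 12.39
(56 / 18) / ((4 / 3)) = 7 / 3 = 2.33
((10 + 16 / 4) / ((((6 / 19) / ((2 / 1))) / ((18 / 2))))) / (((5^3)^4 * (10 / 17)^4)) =33324879 / 1220703125000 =0.00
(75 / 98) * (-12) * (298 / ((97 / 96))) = -12873600 / 4753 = -2708.52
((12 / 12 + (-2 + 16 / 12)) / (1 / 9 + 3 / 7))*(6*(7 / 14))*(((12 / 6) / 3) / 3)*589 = 4123 / 17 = 242.53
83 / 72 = 1.15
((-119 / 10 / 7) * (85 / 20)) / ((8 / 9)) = -2601 / 320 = -8.13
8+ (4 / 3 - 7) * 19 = -299 / 3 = -99.67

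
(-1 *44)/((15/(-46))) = 2024/15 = 134.93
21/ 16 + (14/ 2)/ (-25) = 413/ 400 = 1.03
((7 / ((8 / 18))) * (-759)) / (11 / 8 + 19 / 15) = -1434510 / 317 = -4525.27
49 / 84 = 7 / 12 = 0.58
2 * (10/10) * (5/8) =1.25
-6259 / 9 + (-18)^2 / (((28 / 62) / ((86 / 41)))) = 2090695 / 2583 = 809.41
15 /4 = 3.75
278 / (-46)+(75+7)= 1747 / 23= 75.96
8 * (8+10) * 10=1440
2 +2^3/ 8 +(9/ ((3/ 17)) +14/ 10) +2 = 57.40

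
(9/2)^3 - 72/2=441/8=55.12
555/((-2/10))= -2775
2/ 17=0.12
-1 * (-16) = 16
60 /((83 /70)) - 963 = -75729 /83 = -912.40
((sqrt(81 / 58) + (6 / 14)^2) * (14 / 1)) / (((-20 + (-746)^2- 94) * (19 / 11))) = 9 / 3363703 + 9 * sqrt(58) / 3981526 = 0.00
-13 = -13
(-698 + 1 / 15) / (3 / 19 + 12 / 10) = -198911 / 387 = -513.98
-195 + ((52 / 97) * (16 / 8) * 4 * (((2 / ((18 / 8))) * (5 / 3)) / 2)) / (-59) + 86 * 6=49592921 / 154521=320.95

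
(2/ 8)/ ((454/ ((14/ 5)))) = 0.00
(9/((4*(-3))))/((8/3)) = -0.28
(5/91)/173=5/15743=0.00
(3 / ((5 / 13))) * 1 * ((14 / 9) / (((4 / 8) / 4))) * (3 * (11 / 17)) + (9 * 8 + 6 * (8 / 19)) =424664 / 1615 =262.95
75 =75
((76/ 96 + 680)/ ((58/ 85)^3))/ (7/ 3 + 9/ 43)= 431470100125/ 511973888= 842.76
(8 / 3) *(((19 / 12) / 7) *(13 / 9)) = 494 / 567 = 0.87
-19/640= -0.03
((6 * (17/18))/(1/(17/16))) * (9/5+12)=6647/80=83.09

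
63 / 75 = 21 / 25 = 0.84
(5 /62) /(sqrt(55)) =sqrt(55) /682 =0.01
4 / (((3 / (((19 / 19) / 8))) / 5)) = 5 / 6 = 0.83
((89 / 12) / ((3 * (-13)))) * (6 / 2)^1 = -89 / 156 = -0.57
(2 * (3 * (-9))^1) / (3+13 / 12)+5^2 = 577 / 49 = 11.78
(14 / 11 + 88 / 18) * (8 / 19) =4880 / 1881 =2.59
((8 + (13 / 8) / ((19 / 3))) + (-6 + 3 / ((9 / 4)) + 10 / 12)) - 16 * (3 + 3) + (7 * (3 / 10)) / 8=-91.31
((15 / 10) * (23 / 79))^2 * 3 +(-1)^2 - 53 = -1283845 / 24964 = -51.43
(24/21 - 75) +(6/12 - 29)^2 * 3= 66161/28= 2362.89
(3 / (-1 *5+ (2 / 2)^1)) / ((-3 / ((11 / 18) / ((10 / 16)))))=11 / 45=0.24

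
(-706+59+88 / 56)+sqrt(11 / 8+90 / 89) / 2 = -4518 / 7+sqrt(302422) / 712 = -644.66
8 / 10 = 4 / 5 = 0.80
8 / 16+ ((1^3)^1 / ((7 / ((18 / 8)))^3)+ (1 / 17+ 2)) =2.59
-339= -339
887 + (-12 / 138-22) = 19893 / 23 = 864.91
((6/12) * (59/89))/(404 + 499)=0.00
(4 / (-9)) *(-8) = 32 / 9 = 3.56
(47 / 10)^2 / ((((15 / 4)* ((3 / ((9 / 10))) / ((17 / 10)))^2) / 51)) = 97675353 / 1250000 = 78.14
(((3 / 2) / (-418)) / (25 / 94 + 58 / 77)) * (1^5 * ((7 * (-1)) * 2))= 2303 / 46721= 0.05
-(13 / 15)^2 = -0.75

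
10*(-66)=-660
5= 5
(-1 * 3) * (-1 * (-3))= -9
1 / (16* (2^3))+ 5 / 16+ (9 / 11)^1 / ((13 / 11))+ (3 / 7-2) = -6509 / 11648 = -0.56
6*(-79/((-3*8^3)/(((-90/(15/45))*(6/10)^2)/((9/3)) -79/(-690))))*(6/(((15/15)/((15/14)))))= -5279649/82432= -64.05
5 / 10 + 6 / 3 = 5 / 2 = 2.50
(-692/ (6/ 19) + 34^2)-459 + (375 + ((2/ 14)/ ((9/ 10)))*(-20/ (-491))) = -34624138/ 30933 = -1119.33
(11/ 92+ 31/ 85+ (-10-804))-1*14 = -6471173/ 7820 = -827.52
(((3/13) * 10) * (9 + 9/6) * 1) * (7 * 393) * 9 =7799085/13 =599929.62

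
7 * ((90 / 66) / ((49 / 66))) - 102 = -624 / 7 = -89.14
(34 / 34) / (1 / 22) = 22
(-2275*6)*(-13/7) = 25350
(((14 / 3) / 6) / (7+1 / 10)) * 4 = 280 / 639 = 0.44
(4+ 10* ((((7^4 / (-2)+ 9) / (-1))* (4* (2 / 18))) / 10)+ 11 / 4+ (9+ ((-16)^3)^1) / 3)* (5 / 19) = -148685 / 684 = -217.38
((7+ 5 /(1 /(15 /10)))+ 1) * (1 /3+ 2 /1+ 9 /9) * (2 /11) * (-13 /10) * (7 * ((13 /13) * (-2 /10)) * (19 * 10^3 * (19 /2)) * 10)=1018381000 /33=30860030.30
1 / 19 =0.05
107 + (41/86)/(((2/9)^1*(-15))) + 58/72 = 208327/1935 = 107.66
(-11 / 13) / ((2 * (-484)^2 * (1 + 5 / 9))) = -9 / 7751744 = -0.00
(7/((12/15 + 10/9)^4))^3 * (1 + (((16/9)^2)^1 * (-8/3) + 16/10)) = -137835981084211962890625/163674647745587512938496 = -0.84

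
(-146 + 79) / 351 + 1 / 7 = -118 / 2457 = -0.05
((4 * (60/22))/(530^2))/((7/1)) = 6/1081465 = 0.00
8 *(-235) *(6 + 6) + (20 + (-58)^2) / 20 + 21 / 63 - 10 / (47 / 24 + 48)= -402696143 / 17985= -22390.67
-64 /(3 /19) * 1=-1216 /3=-405.33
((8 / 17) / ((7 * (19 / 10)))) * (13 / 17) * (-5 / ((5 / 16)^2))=-53248 / 38437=-1.39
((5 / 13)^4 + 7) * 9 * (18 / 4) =8122356 / 28561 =284.39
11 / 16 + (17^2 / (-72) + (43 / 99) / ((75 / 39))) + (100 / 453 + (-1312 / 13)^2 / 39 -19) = 239.29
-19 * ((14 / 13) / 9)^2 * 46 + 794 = 10697762 / 13689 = 781.49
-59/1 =-59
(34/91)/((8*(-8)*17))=-1/2912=-0.00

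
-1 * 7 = -7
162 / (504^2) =1 / 1568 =0.00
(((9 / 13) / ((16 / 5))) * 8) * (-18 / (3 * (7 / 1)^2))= -135 / 637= -0.21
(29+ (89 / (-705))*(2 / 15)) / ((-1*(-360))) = 306497 / 3807000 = 0.08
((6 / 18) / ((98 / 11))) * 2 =11 / 147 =0.07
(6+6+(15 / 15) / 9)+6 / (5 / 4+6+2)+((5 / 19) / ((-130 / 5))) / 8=16790383 / 1316016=12.76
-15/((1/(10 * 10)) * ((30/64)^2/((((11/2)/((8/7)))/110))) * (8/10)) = -1120/3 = -373.33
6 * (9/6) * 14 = 126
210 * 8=1680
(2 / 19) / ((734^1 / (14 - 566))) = -552 / 6973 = -0.08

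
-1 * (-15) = 15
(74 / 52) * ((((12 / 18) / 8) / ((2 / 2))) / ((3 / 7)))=259 / 936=0.28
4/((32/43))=43/8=5.38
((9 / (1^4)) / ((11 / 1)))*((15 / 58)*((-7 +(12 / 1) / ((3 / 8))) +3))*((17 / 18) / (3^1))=1.87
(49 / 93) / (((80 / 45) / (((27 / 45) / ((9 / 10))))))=49 / 248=0.20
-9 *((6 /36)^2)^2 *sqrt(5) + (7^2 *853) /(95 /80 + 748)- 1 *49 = 81389 /11987- sqrt(5) /144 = 6.77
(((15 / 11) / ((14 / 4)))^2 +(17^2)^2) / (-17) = -495196909 / 100793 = -4913.01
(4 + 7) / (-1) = -11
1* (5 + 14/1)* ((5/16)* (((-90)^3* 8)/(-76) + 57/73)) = 532175415/1168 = 455629.64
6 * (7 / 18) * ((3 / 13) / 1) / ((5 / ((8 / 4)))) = 14 / 65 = 0.22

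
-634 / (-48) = 317 / 24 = 13.21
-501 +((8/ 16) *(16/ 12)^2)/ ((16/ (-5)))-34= -9635/ 18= -535.28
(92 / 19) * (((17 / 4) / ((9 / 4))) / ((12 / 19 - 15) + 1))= -782 / 1143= -0.68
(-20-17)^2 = 1369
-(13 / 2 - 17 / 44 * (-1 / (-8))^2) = -18287 / 2816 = -6.49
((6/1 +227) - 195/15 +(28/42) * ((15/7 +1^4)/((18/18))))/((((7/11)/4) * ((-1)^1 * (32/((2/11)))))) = -1166/147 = -7.93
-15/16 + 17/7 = 167/112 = 1.49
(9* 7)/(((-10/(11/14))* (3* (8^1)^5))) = -33/655360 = -0.00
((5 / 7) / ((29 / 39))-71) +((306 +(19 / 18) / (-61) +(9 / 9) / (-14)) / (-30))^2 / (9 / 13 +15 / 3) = -1476773513001847 / 28524168678600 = -51.77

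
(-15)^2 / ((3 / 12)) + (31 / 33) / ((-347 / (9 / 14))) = 48094107 / 53438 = 900.00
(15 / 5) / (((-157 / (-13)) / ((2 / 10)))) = 0.05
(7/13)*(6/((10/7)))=147/65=2.26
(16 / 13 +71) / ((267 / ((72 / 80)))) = 2817 / 11570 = 0.24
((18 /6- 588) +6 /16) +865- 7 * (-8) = 2691 /8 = 336.38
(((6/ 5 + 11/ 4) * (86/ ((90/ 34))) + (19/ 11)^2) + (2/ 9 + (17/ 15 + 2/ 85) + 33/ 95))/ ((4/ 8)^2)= 1559892838/ 2931225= 532.16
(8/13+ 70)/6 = 153/13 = 11.77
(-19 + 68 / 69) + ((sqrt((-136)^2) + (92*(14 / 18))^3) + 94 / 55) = 337979210323 / 922185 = 366498.27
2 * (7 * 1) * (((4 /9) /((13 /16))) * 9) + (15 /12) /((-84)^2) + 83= 55742465 /366912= 151.92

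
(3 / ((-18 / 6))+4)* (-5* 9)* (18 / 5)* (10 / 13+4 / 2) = -17496 / 13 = -1345.85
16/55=0.29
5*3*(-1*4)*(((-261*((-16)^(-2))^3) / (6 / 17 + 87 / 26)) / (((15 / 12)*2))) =57681 / 571473920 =0.00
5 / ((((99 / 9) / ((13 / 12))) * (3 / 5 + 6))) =0.07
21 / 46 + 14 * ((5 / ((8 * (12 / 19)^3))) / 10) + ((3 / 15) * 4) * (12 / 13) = 96476011 / 20666880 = 4.67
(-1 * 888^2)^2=621801639936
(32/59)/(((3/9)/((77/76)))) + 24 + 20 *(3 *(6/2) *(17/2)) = 1743882/1121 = 1555.65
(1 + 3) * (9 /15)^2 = 36 /25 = 1.44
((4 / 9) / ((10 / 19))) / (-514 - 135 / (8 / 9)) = -304 / 239715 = -0.00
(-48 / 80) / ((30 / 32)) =-16 / 25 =-0.64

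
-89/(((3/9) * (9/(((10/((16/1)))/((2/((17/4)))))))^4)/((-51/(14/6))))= 78979545625/28538044416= 2.77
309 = 309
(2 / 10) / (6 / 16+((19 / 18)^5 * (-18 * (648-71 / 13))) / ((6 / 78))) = -104976 / 103414077905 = -0.00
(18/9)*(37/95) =74/95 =0.78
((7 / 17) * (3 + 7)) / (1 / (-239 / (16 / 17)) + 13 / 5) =83650 / 52739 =1.59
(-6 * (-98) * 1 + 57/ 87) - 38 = 15969/ 29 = 550.66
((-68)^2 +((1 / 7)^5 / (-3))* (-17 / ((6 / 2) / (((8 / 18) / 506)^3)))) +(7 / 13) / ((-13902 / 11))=71062573054290399219269 / 15368204931240835674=4624.00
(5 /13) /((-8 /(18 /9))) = -5 /52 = -0.10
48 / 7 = 6.86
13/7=1.86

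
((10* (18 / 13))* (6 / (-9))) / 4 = -30 / 13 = -2.31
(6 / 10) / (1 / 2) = 1.20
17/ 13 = 1.31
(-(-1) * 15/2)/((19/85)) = 1275/38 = 33.55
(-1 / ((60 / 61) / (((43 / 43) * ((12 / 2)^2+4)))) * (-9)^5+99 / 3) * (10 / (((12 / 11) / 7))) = 308174405 / 2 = 154087202.50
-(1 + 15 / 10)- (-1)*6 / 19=-83 / 38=-2.18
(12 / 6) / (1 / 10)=20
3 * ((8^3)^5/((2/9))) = 474989023199232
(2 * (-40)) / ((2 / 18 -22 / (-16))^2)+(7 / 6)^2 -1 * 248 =-116585591 / 412164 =-282.86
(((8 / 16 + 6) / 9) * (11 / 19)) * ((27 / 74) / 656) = 429 / 1844672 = 0.00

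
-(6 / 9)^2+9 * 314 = 25430 / 9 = 2825.56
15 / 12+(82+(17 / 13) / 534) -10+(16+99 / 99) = 1253065 / 13884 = 90.25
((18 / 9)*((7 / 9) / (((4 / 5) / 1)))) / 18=35 / 324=0.11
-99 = -99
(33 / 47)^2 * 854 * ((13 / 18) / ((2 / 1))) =152.03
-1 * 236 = -236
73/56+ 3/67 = 5059/3752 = 1.35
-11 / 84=-0.13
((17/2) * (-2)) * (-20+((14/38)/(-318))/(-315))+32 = 101143063/271890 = 372.00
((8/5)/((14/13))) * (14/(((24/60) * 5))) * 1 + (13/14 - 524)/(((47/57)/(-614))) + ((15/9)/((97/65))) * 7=186459953338/478695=389517.24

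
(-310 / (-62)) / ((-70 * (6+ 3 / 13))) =-13 / 1134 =-0.01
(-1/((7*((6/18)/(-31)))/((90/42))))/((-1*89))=-1395/4361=-0.32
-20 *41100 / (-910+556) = 137000 / 59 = 2322.03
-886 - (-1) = -885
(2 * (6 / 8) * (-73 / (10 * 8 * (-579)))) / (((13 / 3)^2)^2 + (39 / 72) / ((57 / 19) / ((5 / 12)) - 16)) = 65043 / 9699906905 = 0.00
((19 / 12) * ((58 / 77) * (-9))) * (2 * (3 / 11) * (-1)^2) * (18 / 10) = -44631 / 4235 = -10.54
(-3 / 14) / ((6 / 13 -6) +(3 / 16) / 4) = 416 / 10661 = 0.04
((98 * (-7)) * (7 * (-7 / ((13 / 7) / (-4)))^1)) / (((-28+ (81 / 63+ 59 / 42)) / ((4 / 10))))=79060128 / 69095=1144.22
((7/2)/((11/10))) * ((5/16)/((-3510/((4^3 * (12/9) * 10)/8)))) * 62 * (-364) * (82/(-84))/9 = -1779400/24057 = -73.97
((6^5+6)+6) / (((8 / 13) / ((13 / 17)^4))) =722907471 / 167042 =4327.70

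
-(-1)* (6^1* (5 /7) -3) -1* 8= -47 /7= -6.71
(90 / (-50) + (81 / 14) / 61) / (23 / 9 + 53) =-65529 / 2135000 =-0.03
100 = 100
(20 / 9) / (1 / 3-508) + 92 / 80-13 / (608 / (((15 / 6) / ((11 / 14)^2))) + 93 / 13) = 48662190299 / 45779278260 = 1.06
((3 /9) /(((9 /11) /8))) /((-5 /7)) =-616 /135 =-4.56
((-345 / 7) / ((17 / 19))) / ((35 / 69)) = -90459 / 833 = -108.59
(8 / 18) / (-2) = -2 / 9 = -0.22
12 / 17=0.71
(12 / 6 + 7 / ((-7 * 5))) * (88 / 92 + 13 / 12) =1689 / 460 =3.67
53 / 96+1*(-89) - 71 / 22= -96809 / 1056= -91.68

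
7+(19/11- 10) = -14/11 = -1.27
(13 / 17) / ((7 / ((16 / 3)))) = 208 / 357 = 0.58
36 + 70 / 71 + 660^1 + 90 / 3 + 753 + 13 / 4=421239 / 284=1483.24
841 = 841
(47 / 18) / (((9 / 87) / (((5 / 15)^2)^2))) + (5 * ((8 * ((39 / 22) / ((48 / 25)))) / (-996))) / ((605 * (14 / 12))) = 4215380797 / 13529849256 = 0.31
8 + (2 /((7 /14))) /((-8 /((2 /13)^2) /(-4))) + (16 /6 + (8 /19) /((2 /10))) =123488 /9633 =12.82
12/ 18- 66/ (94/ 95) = -66.04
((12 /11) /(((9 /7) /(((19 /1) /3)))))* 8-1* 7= 3563 /99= 35.99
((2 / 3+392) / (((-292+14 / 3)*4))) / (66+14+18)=-589 / 168952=-0.00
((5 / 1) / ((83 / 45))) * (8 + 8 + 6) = 4950 / 83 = 59.64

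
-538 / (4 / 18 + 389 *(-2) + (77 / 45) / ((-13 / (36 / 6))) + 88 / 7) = 1101555 / 1568377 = 0.70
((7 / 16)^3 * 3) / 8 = 1029 / 32768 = 0.03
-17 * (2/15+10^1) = -2584/15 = -172.27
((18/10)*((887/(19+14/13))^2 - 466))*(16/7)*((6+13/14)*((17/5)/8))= 6676443167/370881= 18001.58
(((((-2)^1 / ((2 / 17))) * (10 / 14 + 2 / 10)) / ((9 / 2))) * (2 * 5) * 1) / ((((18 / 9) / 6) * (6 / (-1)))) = 1088 / 63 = 17.27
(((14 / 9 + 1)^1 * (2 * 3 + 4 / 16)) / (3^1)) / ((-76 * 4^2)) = -575 / 131328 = -0.00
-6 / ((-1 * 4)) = 3 / 2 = 1.50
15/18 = 5/6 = 0.83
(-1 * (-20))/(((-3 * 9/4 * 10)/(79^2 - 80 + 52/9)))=-444008/243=-1827.19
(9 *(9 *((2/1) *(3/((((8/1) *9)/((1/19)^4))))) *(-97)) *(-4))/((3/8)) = 6984/130321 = 0.05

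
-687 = -687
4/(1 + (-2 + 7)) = 2/3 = 0.67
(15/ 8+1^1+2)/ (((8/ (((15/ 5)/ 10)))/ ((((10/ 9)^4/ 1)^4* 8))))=1625000000000000/ 205891132094649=7.89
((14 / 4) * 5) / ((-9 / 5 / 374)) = -32725 / 9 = -3636.11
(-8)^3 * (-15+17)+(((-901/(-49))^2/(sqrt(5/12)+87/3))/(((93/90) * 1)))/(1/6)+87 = -652634796049/750785497 -292248360 * sqrt(15)/750785497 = -870.78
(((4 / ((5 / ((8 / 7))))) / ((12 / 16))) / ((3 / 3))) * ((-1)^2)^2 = 128 / 105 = 1.22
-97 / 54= -1.80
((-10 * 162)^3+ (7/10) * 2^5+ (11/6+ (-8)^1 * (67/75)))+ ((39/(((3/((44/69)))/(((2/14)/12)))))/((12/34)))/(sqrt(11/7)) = -637729197437/150+ 221 * sqrt(77)/8694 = -4251527982.69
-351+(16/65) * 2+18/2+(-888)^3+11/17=-773751291211/1105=-700227412.86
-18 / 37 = -0.49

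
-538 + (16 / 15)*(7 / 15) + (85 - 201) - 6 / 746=-653.51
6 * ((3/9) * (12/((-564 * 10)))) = -1/235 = -0.00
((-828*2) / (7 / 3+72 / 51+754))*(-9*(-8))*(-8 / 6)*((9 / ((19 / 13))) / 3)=316203264 / 734255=430.65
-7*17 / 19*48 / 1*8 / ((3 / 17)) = -258944 / 19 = -13628.63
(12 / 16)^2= 9 / 16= 0.56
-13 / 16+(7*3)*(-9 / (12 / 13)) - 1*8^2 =-4313 / 16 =-269.56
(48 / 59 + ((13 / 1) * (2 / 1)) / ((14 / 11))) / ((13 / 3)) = 4.90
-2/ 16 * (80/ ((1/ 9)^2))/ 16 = -405/ 8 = -50.62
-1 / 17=-0.06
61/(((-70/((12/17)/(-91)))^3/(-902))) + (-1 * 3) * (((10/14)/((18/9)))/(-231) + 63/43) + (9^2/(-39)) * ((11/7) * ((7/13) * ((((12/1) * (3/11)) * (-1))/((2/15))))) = 5818166961055648733/150164132167299250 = 38.75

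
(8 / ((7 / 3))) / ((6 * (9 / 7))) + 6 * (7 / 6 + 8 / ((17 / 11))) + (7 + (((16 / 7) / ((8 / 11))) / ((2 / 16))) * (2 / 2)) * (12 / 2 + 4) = 385487 / 1071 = 359.93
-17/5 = -3.40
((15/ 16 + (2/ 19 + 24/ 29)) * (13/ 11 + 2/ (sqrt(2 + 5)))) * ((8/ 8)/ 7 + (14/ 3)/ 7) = 280313 * sqrt(7)/ 647976 + 331279/ 185136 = 2.93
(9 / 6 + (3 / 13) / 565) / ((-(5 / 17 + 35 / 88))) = -1831852 / 844675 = -2.17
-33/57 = -11/19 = -0.58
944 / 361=2.61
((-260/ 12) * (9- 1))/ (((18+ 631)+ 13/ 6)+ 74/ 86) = -44720/ 168223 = -0.27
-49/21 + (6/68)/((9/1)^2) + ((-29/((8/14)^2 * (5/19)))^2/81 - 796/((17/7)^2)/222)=7778321428693/5543251200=1403.21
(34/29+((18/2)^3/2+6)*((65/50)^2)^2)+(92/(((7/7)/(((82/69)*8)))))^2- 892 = 3994391685961/5220000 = 765209.14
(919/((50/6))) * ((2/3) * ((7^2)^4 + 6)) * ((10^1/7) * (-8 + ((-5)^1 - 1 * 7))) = -84765722128/7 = -12109388875.43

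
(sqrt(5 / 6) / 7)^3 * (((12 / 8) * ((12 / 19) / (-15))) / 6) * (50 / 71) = -25 * sqrt(30) / 8328726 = -0.00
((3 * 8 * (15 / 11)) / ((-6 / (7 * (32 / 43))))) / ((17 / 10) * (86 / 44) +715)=-89600 / 2265111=-0.04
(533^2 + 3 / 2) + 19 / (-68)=19318135 / 68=284090.22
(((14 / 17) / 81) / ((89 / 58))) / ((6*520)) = 203 / 95591340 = 0.00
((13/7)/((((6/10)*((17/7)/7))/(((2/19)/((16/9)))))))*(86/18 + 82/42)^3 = 619328320/3845961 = 161.03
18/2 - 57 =-48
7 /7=1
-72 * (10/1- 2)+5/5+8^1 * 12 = -479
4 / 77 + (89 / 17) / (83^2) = 475305 / 9017701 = 0.05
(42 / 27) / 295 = 14 / 2655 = 0.01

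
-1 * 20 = -20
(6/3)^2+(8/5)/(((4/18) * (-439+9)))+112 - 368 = -252.02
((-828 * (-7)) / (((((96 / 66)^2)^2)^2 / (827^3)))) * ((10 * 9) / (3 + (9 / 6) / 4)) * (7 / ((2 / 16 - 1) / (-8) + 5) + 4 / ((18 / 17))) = 246442311017888533037875 / 10972299264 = 22460407348390.80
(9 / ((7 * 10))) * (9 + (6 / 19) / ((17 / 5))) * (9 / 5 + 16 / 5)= 26433 / 4522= 5.85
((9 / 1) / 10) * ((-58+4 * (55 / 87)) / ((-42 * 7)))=2413 / 14210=0.17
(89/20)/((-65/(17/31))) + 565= 22767987/40300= 564.96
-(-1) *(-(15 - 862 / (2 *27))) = 26 / 27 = 0.96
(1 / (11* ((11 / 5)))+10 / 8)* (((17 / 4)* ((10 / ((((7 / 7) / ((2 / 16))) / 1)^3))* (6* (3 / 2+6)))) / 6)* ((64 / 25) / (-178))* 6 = -0.07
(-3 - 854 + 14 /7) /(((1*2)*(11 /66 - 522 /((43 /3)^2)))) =4742685 /26339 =180.06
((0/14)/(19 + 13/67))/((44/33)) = 0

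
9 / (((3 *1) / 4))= 12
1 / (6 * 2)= 1 / 12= 0.08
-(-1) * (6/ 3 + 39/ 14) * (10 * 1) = 335/ 7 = 47.86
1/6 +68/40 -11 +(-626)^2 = 5878003/15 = 391866.87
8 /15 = 0.53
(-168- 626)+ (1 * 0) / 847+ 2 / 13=-10320 / 13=-793.85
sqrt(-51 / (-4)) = sqrt(51) / 2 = 3.57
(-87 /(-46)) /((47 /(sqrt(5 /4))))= 0.04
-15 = -15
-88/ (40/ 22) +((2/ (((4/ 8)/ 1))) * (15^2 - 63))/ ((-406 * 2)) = -49936/ 1015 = -49.20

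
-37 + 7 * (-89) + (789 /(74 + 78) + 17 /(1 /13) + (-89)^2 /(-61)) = -5226271 /9272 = -563.66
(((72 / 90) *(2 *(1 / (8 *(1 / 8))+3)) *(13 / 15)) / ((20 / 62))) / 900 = 1612 / 84375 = 0.02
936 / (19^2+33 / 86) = 80496 / 31079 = 2.59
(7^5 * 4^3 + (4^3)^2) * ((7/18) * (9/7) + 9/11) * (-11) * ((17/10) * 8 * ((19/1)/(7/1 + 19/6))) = -121367544576/305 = -397926375.66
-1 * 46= -46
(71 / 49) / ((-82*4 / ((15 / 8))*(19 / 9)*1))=-0.00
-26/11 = -2.36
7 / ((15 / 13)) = 91 / 15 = 6.07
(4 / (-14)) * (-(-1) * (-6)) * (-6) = -72 / 7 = -10.29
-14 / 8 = -7 / 4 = -1.75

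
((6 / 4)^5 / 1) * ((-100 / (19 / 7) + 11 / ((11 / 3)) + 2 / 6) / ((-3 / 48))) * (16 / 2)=618840 / 19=32570.53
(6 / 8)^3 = 27 / 64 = 0.42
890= 890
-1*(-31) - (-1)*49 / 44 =32.11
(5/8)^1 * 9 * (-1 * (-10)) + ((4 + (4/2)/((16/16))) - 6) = 225/4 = 56.25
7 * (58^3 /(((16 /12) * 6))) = 170723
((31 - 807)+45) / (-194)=731 / 194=3.77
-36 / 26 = -18 / 13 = -1.38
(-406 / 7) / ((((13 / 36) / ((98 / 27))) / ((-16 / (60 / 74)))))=6729856 / 585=11504.03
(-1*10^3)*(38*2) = -76000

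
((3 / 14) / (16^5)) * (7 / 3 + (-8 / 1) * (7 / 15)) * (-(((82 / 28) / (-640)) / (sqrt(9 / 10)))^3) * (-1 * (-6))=-68921 * sqrt(10) / 1131397464981504000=-0.00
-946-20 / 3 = -2858 / 3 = -952.67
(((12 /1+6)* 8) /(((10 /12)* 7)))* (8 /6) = 1152 /35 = 32.91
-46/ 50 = -23/ 25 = -0.92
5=5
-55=-55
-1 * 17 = -17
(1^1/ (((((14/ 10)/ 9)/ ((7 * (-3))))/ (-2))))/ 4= 135/ 2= 67.50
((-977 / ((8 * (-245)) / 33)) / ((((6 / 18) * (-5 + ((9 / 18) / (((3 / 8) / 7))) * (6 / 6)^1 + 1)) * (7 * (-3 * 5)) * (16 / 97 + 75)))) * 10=-9382131 / 800260160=-0.01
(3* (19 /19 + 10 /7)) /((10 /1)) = 51 /70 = 0.73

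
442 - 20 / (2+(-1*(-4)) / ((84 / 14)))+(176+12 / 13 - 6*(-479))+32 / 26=90653 / 26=3486.65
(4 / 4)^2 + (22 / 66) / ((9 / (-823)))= -796 / 27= -29.48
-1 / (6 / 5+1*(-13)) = 5 / 59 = 0.08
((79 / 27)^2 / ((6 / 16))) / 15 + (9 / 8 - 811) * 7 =-1487405741 / 262440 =-5667.60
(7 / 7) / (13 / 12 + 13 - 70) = -12 / 671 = -0.02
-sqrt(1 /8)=-sqrt(2) /4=-0.35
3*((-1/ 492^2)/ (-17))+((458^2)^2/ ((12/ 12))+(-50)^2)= 60355910919700417/ 1371696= 44000938196.00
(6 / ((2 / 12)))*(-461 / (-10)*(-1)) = -8298 / 5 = -1659.60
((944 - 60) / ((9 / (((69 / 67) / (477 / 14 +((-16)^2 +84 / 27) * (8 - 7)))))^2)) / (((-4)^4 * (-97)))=-3032757 / 559254769189904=-0.00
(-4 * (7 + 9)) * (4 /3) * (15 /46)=-640 /23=-27.83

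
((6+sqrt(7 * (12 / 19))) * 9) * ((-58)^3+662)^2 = 680594445000 * sqrt(399) / 19+2041783335000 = 2757302460856.48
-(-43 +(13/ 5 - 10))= 252/ 5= 50.40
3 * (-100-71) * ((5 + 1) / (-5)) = 3078 / 5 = 615.60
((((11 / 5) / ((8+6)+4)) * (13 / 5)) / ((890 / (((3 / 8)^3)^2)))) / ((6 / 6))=11583 / 11665408000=0.00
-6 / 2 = -3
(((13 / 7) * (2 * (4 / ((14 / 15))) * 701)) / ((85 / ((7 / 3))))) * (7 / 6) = 18226 / 51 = 357.37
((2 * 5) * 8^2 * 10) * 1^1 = 6400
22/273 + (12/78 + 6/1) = 1702/273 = 6.23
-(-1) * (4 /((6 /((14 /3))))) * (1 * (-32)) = -896 /9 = -99.56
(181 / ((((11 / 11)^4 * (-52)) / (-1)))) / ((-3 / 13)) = -181 / 12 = -15.08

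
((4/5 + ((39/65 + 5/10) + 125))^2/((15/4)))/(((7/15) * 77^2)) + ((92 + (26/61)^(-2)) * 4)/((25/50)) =137051512959/175350175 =781.59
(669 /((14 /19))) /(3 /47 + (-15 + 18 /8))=-398278 /5565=-71.57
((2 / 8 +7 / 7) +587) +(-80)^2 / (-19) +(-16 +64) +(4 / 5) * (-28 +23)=22451 / 76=295.41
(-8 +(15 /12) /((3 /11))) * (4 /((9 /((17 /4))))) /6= -1.08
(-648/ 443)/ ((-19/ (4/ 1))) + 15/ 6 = 47269/ 16834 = 2.81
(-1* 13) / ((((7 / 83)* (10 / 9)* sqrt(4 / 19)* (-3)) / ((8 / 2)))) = 3237* sqrt(19) / 35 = 403.14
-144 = -144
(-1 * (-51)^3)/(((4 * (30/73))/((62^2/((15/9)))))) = 9305865603/50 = 186117312.06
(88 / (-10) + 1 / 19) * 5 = -831 / 19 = -43.74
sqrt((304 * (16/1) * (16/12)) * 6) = 32 * sqrt(38) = 197.26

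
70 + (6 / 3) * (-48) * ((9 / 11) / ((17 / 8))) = 33.04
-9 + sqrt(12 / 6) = -9 + sqrt(2) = -7.59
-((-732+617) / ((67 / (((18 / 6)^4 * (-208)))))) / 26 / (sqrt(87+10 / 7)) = -74520 * sqrt(4333) / 41473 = -118.28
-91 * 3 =-273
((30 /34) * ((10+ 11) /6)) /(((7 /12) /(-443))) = -39870 /17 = -2345.29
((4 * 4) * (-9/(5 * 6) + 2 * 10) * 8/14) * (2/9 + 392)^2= 15710702720/567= 27708470.41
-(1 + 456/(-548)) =-23/137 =-0.17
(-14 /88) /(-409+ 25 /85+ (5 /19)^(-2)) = 2975 /7372772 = 0.00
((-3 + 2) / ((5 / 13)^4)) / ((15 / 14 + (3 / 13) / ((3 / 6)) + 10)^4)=-31337111377936 / 12131926532250625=-0.00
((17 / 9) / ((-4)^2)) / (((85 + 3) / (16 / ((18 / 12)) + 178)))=4811 / 19008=0.25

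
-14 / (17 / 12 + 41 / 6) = -1.70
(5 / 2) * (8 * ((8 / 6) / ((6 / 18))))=80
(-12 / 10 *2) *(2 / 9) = -8 / 15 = -0.53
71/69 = 1.03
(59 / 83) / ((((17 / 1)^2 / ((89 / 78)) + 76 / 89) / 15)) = 78765 / 1877294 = 0.04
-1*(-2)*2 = 4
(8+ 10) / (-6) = -3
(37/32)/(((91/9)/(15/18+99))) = 66489/5824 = 11.42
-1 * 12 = -12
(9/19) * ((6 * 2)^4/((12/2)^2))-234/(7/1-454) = 773898/2831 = 273.37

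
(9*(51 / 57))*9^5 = 9034497 / 19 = 475499.84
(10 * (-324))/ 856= -405/ 107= -3.79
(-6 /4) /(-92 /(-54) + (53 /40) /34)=-55080 /63991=-0.86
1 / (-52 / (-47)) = 47 / 52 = 0.90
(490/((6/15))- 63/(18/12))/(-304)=-1183/304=-3.89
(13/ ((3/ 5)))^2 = 4225/ 9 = 469.44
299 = 299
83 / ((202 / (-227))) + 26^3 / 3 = 3493829 / 606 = 5765.39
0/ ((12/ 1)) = 0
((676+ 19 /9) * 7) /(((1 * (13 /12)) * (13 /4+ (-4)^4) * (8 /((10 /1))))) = 50260 /2379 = 21.13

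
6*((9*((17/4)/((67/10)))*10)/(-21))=-7650/469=-16.31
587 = 587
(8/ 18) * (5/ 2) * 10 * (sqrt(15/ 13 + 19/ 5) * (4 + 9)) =20 * sqrt(20930)/ 9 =321.49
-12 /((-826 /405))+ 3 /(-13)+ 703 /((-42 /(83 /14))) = -42204199 /450996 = -93.58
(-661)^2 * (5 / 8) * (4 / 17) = 2184605 / 34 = 64253.09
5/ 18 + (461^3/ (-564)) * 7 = -2057415331/ 1692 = -1215966.51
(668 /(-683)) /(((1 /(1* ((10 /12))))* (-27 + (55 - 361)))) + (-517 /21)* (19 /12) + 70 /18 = -670367599 /19104876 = -35.09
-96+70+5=-21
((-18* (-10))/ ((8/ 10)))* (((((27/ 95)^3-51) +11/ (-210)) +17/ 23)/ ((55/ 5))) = -124954921191/ 121472890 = -1028.67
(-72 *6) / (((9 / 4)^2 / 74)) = -18944 / 3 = -6314.67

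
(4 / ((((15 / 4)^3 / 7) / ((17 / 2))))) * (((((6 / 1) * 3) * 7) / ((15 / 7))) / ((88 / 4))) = 746368 / 61875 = 12.06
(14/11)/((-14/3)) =-3/11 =-0.27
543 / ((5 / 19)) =10317 / 5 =2063.40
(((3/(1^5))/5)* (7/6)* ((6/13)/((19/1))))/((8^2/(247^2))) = 5187/320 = 16.21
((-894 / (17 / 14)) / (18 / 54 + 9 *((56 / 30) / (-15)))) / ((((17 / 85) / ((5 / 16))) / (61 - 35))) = 76269375 / 2006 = 38020.63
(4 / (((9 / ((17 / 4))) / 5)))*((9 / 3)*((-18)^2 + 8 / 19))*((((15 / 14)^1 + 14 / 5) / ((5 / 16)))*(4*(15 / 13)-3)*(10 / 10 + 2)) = 681541152 / 1235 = 551855.18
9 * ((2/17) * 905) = 16290/17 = 958.24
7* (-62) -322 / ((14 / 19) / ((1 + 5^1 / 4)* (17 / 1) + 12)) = -89573 / 4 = -22393.25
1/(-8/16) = -2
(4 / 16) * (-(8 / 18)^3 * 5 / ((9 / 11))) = -880 / 6561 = -0.13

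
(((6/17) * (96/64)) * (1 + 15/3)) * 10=540/17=31.76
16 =16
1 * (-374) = -374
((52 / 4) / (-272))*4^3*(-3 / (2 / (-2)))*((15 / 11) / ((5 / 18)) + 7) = -20436 / 187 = -109.28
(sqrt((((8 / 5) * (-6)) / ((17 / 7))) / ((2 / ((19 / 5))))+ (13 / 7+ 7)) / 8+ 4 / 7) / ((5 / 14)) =sqrt(476714) / 1700+ 8 / 5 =2.01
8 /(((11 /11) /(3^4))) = 648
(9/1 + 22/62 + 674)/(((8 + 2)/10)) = 21184/31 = 683.35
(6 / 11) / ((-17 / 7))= -0.22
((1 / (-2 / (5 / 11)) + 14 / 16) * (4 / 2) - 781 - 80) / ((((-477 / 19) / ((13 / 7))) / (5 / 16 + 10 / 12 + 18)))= 318017193 / 261184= 1217.60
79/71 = 1.11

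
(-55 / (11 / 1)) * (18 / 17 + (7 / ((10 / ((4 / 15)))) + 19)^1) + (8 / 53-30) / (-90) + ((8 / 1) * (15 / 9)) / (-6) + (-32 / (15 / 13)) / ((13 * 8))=-465748 / 4505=-103.38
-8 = -8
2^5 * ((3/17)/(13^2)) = 96/2873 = 0.03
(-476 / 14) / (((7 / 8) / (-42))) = 1632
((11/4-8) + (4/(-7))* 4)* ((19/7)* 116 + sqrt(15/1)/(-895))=-116261/49 + 211* sqrt(15)/25060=-2372.64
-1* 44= -44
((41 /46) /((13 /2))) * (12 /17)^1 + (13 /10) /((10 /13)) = 908227 /508300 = 1.79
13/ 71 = 0.18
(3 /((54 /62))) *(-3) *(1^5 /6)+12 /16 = -35 /36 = -0.97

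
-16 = -16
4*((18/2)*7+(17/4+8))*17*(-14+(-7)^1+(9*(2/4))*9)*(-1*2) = -199563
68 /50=1.36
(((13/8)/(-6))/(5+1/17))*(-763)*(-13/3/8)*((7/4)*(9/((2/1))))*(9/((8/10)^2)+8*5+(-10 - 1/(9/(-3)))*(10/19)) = -685370712845/80314368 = -8533.60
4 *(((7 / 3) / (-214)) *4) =-56 / 321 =-0.17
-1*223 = -223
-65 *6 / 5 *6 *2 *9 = -8424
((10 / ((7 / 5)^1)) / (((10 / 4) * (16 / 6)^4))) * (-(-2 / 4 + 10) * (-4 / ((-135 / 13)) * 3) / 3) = -741 / 3584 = -0.21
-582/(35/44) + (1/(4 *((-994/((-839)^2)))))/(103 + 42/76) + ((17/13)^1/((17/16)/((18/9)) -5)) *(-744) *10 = 20996584532983/14542548020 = 1443.80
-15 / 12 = -5 / 4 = -1.25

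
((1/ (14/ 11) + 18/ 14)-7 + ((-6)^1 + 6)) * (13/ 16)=-897/ 224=-4.00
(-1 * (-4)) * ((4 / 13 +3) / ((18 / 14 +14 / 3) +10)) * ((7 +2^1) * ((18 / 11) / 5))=2.44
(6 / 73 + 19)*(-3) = -4179 / 73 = -57.25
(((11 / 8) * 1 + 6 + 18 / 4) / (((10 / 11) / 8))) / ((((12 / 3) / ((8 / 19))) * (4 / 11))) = 121 / 4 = 30.25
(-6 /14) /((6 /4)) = -0.29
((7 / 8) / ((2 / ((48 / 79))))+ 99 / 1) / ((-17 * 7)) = -7842 / 9401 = -0.83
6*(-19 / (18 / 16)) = -101.33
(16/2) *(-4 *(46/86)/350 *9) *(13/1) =-43056/7525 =-5.72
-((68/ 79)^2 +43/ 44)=-471819/ 274604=-1.72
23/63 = 0.37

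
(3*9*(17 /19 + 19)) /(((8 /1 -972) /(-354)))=903231 /4579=197.26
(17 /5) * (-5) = -17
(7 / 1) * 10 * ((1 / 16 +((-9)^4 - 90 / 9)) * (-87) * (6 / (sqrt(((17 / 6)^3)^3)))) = -310231067580 * sqrt(102) / 1419857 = -2206687.15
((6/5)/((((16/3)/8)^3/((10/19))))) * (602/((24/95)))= 40635/8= 5079.38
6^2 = 36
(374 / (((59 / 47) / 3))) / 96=8789 / 944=9.31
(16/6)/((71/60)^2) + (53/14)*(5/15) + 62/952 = 23261495/7198548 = 3.23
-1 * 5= -5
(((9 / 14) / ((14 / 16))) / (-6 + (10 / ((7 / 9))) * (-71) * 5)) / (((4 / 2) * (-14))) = 3 / 522536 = 0.00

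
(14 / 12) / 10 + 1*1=67 / 60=1.12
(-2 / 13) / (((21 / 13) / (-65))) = 130 / 21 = 6.19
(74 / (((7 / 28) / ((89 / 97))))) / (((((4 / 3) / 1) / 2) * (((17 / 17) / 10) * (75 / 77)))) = 4182.45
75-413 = -338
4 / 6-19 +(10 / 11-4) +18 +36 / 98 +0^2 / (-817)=-4943 / 1617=-3.06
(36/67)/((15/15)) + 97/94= 9883/6298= 1.57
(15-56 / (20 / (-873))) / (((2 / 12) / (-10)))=-147564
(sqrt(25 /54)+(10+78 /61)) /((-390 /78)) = -688 /305 - sqrt(6) /18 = -2.39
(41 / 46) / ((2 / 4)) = 41 / 23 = 1.78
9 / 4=2.25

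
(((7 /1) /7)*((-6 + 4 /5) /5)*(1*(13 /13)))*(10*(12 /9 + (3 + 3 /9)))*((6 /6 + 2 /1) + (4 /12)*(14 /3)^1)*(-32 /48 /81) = 59696 /32805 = 1.82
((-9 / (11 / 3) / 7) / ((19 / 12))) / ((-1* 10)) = 162 / 7315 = 0.02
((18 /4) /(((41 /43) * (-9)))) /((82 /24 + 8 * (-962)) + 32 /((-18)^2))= 6966 /102186965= 0.00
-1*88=-88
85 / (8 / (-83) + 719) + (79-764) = -40866210 / 59669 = -684.88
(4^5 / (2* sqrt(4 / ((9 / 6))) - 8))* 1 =-768 / 5 - 128* sqrt(6) / 5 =-216.31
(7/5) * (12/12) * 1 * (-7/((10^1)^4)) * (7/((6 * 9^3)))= -343/218700000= -0.00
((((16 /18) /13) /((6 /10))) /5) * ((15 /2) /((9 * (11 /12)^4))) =5120 /190333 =0.03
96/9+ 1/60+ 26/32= 11.50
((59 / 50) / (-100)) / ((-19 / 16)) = 118 / 11875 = 0.01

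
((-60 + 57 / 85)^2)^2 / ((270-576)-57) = -215592981186267 / 6316275625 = -34132.93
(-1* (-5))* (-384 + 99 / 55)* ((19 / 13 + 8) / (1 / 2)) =-36162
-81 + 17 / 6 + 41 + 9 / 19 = -36.69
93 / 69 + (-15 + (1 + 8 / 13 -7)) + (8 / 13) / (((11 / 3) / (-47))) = -26.92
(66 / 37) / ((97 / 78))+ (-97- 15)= -396820 / 3589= -110.57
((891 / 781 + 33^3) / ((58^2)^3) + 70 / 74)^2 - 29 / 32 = -1786868382503154018549873 / 156270173504510422876626496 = -0.01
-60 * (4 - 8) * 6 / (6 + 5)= 1440 / 11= 130.91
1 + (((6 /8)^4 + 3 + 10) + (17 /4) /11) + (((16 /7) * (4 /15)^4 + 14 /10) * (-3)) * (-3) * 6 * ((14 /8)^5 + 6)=1723.12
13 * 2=26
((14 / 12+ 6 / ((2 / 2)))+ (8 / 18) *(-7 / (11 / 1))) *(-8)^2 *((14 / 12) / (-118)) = -76328 / 17523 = -4.36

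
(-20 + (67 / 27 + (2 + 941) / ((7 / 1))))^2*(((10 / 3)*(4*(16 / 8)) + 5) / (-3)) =-46609137500 / 321489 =-144978.95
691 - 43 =648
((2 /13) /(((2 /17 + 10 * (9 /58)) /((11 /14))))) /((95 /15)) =16269 /1422967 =0.01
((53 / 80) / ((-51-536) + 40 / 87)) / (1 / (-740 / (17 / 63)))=3.10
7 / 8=0.88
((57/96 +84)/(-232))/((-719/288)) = 24363/166808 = 0.15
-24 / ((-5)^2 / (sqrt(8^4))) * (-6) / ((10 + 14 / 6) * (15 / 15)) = 27648 / 925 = 29.89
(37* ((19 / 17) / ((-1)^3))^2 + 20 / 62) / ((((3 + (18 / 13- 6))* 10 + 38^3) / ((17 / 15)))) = 5420441 / 5637261030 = 0.00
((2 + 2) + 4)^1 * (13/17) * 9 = 55.06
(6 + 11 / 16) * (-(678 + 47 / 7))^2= 2458094843 / 784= 3135325.05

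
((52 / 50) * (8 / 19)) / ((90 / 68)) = 7072 / 21375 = 0.33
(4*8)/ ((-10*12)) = -4/ 15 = -0.27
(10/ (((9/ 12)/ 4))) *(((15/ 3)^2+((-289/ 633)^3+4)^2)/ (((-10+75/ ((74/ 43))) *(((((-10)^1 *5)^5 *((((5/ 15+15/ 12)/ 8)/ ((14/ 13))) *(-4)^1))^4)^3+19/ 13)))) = 38297761379900159037586491702589056/ 12942564566390306451149929561591640484956235572980955950101464333249840378870540273659184293819635059628857882064069027471085395485549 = 0.00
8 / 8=1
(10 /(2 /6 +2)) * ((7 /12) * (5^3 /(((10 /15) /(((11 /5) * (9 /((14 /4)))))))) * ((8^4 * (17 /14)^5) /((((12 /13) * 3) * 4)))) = 304559326500 /117649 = 2588711.56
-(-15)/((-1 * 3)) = -5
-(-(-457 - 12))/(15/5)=-469/3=-156.33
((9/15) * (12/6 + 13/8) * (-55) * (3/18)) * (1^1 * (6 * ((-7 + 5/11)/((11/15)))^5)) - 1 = 15978940477252309/2357947691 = 6776630.60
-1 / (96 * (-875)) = 1 / 84000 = 0.00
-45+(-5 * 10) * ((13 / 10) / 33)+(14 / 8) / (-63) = -18611 / 396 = -47.00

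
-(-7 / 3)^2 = -49 / 9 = -5.44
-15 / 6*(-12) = 30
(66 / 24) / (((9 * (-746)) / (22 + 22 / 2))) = -121 / 8952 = -0.01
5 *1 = 5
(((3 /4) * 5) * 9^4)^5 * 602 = 2778900389599377947786071875 /512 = 5427539823436285054269672.00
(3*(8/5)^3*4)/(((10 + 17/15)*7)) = 0.63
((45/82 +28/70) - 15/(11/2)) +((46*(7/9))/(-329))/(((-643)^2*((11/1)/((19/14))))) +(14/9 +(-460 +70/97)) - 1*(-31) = -76496137248429391/178520204087610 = -428.50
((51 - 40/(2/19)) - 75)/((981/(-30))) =4040/327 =12.35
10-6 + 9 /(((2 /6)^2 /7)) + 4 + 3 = 578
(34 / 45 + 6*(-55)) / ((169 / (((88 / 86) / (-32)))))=20372 / 327015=0.06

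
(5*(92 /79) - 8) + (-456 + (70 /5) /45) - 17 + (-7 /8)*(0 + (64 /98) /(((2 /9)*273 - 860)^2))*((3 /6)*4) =-16988192897833 /35774700885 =-474.87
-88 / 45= -1.96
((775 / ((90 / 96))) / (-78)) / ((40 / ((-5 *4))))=620 / 117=5.30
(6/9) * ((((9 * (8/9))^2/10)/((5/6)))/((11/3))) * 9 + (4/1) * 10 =14456/275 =52.57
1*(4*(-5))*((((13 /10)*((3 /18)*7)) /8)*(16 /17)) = -182 /51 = -3.57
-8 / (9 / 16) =-128 / 9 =-14.22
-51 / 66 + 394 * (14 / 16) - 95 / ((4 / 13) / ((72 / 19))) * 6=-293745 / 44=-6676.02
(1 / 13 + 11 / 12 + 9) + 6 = 2495 / 156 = 15.99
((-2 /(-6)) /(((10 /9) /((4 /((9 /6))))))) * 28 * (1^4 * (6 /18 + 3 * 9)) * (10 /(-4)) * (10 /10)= -1530.67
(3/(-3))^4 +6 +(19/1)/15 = 124/15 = 8.27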